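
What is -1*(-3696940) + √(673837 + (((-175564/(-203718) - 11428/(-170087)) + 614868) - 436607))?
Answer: 3696940 + 4*√15984943124653338478562010/17324891733 ≈ 3.6979e+6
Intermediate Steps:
-1*(-3696940) + √(673837 + (((-175564/(-203718) - 11428/(-170087)) + 614868) - 436607)) = 3696940 + √(673837 + (((-175564*(-1/203718) - 11428*(-1/170087)) + 614868) - 436607)) = 3696940 + √(673837 + (((87782/101859 + 11428/170087) + 614868) - 436607)) = 3696940 + √(673837 + ((16094621686/17324891733 + 614868) - 436607)) = 3696940 + √(673837 + (10652537624707930/17324891733 - 436607)) = 3696940 + √(673837 + 3088368619837999/17324891733) = 3696940 + √(14762521690527520/17324891733) = 3696940 + 4*√15984943124653338478562010/17324891733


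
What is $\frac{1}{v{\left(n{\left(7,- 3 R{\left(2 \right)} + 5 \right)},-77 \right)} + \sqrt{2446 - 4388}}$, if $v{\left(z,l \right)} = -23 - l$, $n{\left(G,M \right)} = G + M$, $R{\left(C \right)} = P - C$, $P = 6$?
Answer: $\frac{27}{2429} - \frac{i \sqrt{1942}}{4858} \approx 0.011116 - 0.0090712 i$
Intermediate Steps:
$R{\left(C \right)} = 6 - C$
$\frac{1}{v{\left(n{\left(7,- 3 R{\left(2 \right)} + 5 \right)},-77 \right)} + \sqrt{2446 - 4388}} = \frac{1}{\left(-23 - -77\right) + \sqrt{2446 - 4388}} = \frac{1}{\left(-23 + 77\right) + \sqrt{-1942}} = \frac{1}{54 + i \sqrt{1942}}$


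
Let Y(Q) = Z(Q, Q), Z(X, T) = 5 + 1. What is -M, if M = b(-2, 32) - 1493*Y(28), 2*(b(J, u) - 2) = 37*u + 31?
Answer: 16697/2 ≈ 8348.5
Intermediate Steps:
Z(X, T) = 6
b(J, u) = 35/2 + 37*u/2 (b(J, u) = 2 + (37*u + 31)/2 = 2 + (31 + 37*u)/2 = 2 + (31/2 + 37*u/2) = 35/2 + 37*u/2)
Y(Q) = 6
M = -16697/2 (M = (35/2 + (37/2)*32) - 1493*6 = (35/2 + 592) - 8958 = 1219/2 - 8958 = -16697/2 ≈ -8348.5)
-M = -1*(-16697/2) = 16697/2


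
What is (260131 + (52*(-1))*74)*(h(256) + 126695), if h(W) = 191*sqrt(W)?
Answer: 33252975533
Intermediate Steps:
(260131 + (52*(-1))*74)*(h(256) + 126695) = (260131 + (52*(-1))*74)*(191*sqrt(256) + 126695) = (260131 - 52*74)*(191*16 + 126695) = (260131 - 3848)*(3056 + 126695) = 256283*129751 = 33252975533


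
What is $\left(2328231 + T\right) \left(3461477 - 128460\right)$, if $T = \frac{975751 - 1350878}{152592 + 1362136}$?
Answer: $\frac{11754338777516940697}{1514728} \approx 7.76 \cdot 10^{12}$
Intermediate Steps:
$T = - \frac{375127}{1514728} \approx -0.24765$
$\left(2328231 + T\right) \left(3461477 - 128460\right) = \left(2328231 - \frac{375127}{1514728}\right) \left(3461477 - 128460\right) = \frac{3526636311041}{1514728} \cdot 3333017 = \frac{11754338777516940697}{1514728}$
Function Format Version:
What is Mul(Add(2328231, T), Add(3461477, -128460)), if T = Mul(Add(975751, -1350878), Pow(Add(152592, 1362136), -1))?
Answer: Rational(11754338777516940697, 1514728) ≈ 7.7600e+12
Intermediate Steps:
T = Rational(-375127, 1514728) (T = Mul(-375127, Pow(1514728, -1)) = Mul(-375127, Rational(1, 1514728)) = Rational(-375127, 1514728) ≈ -0.24765)
Mul(Add(2328231, T), Add(3461477, -128460)) = Mul(Add(2328231, Rational(-375127, 1514728)), Add(3461477, -128460)) = Mul(Rational(3526636311041, 1514728), 3333017) = Rational(11754338777516940697, 1514728)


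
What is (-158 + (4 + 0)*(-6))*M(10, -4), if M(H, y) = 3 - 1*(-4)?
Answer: -1274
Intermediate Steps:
M(H, y) = 7 (M(H, y) = 3 + 4 = 7)
(-158 + (4 + 0)*(-6))*M(10, -4) = (-158 + (4 + 0)*(-6))*7 = (-158 + 4*(-6))*7 = (-158 - 24)*7 = -182*7 = -1274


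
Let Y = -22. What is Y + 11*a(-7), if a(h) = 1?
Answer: -11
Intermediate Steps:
Y + 11*a(-7) = -22 + 11*1 = -22 + 11 = -11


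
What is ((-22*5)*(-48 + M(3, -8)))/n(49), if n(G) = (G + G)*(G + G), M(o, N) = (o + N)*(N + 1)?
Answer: 715/4802 ≈ 0.14890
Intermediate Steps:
M(o, N) = (1 + N)*(N + o) (M(o, N) = (N + o)*(1 + N) = (1 + N)*(N + o))
n(G) = 4*G² (n(G) = (2*G)*(2*G) = 4*G²)
((-22*5)*(-48 + M(3, -8)))/n(49) = ((-22*5)*(-48 + (-8 + 3 + (-8)² - 8*3)))/((4*49²)) = (-110*(-48 + (-8 + 3 + 64 - 24)))/((4*2401)) = -110*(-48 + 35)/9604 = -110*(-13)*(1/9604) = 1430*(1/9604) = 715/4802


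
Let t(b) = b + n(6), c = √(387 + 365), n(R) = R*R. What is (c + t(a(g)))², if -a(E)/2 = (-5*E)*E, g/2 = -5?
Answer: 1074048 + 8288*√47 ≈ 1.1309e+6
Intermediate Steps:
g = -10 (g = 2*(-5) = -10)
n(R) = R²
c = 4*√47 (c = √752 = 4*√47 ≈ 27.423)
a(E) = 10*E² (a(E) = -2*(-5*E)*E = -(-10)*E² = 10*E²)
t(b) = 36 + b (t(b) = b + 6² = b + 36 = 36 + b)
(c + t(a(g)))² = (4*√47 + (36 + 10*(-10)²))² = (4*√47 + (36 + 10*100))² = (4*√47 + (36 + 1000))² = (4*√47 + 1036)² = (1036 + 4*√47)²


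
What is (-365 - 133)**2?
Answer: 248004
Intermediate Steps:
(-365 - 133)**2 = (-498)**2 = 248004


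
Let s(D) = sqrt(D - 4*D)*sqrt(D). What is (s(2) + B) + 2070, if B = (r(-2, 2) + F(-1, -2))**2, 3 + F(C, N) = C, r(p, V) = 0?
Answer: 2086 + 2*I*sqrt(3) ≈ 2086.0 + 3.4641*I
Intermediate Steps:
F(C, N) = -3 + C
s(D) = sqrt(3)*sqrt(D)*sqrt(-D) (s(D) = sqrt(-3*D)*sqrt(D) = (sqrt(3)*sqrt(-D))*sqrt(D) = sqrt(3)*sqrt(D)*sqrt(-D))
B = 16 (B = (0 + (-3 - 1))**2 = (0 - 4)**2 = (-4)**2 = 16)
(s(2) + B) + 2070 = (sqrt(3)*sqrt(2)*sqrt(-1*2) + 16) + 2070 = (sqrt(3)*sqrt(2)*sqrt(-2) + 16) + 2070 = (sqrt(3)*sqrt(2)*(I*sqrt(2)) + 16) + 2070 = (2*I*sqrt(3) + 16) + 2070 = (16 + 2*I*sqrt(3)) + 2070 = 2086 + 2*I*sqrt(3)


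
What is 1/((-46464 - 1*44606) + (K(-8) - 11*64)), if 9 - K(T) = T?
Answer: -1/91757 ≈ -1.0898e-5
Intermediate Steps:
K(T) = 9 - T
1/((-46464 - 1*44606) + (K(-8) - 11*64)) = 1/((-46464 - 1*44606) + ((9 - 1*(-8)) - 11*64)) = 1/((-46464 - 44606) + ((9 + 8) - 704)) = 1/(-91070 + (17 - 704)) = 1/(-91070 - 687) = 1/(-91757) = -1/91757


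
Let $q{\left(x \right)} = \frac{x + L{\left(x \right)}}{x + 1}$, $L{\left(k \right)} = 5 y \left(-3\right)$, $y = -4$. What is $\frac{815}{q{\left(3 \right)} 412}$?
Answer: $\frac{815}{6489} \approx 0.1256$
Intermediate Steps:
$L{\left(k \right)} = 60$ ($L{\left(k \right)} = 5 \left(-4\right) \left(-3\right) = \left(-20\right) \left(-3\right) = 60$)
$q{\left(x \right)} = \frac{60 + x}{1 + x}$ ($q{\left(x \right)} = \frac{x + 60}{x + 1} = \frac{60 + x}{1 + x}$)
$\frac{815}{q{\left(3 \right)} 412} = \frac{815}{\frac{60 + 3}{1 + 3} \cdot 412} = \frac{815}{\frac{1}{4} \cdot 63 \cdot 412} = \frac{815}{\frac{63}{4} \cdot 412} = \frac{815}{6489}$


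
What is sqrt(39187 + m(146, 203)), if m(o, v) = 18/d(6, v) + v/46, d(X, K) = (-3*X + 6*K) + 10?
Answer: 13*sqrt(1484381130)/2530 ≈ 197.97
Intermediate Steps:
d(X, K) = 10 - 3*X + 6*K
m(o, v) = 18/(-8 + 6*v) + v/46 (m(o, v) = 18/(10 - 3*6 + 6*v) + v/46 = 18/(10 - 18 + 6*v) + v*(1/46) = 18/(-8 + 6*v) + v/46)
sqrt(39187 + m(146, 203)) = sqrt(39187 + (414 + 203*(-4 + 3*203))/(46*(-4 + 3*203))) = sqrt(39187 + (414 + 203*(-4 + 609))/(46*(-4 + 609))) = sqrt(39187 + (1/46)*(414 + 203*605)/605) = sqrt(39187 + (1/46)*(1/605)*(414 + 122815)) = sqrt(39187 + (1/46)*(1/605)*123229) = sqrt(39187 + 123229/27830) = sqrt(1090697439/27830) = 13*sqrt(1484381130)/2530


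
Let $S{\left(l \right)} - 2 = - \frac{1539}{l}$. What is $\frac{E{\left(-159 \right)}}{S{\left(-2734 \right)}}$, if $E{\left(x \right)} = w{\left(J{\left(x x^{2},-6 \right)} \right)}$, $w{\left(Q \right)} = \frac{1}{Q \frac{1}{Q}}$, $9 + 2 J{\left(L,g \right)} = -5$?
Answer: $\frac{2734}{7007} \approx 0.39018$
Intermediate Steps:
$J{\left(L,g \right)} = -7$ ($J{\left(L,g \right)} = - \frac{9}{2} + \frac{1}{2} \left(-5\right) = - \frac{9}{2} - \frac{5}{2} = -7$)
$w{\left(Q \right)} = 1$ ($w{\left(Q \right)} = 1^{-1} = 1$)
$E{\left(x \right)} = 1$
$S{\left(l \right)} = 2 - \frac{1539}{l}$
$\frac{E{\left(-159 \right)}}{S{\left(-2734 \right)}} = 1 \frac{1}{2 - \frac{1539}{-2734}} = 1 \frac{1}{2 - - \frac{1539}{2734}} = 1 \frac{1}{2 + \frac{1539}{2734}} = 1 \frac{1}{\frac{7007}{2734}} = 1 \cdot \frac{2734}{7007} = \frac{2734}{7007}$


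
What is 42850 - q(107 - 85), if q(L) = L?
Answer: 42828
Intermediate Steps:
42850 - q(107 - 85) = 42850 - (107 - 85) = 42850 - 1*22 = 42850 - 22 = 42828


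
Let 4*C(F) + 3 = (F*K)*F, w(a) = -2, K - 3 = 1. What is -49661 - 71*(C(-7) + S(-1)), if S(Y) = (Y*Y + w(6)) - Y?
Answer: -212347/4 ≈ -53087.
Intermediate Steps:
K = 4 (K = 3 + 1 = 4)
S(Y) = -2 + Y² - Y (S(Y) = (Y*Y - 2) - Y = (Y² - 2) - Y = (-2 + Y²) - Y = -2 + Y² - Y)
C(F) = -¾ + F² (C(F) = -¾ + ((F*4)*F)/4 = -¾ + ((4*F)*F)/4 = -¾ + (4*F²)/4 = -¾ + F²)
-49661 - 71*(C(-7) + S(-1)) = -49661 - 71*((-¾ + (-7)²) + (-2 + (-1)² - 1*(-1))) = -49661 - 71*((-¾ + 49) + (-2 + 1 + 1)) = -49661 - 71*(193/4 + 0) = -49661 - 71*193/4 = -49661 - 13703/4 = -212347/4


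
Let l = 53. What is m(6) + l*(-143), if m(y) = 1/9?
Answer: -68210/9 ≈ -7578.9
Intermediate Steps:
m(y) = ⅑
m(6) + l*(-143) = ⅑ + 53*(-143) = ⅑ - 7579 = -68210/9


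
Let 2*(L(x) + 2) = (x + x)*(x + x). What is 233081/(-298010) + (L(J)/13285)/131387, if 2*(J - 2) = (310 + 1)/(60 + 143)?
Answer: -1676536061786336959/2143566042024159655 ≈ -0.78212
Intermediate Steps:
J = 1123/406 (J = 2 + ((310 + 1)/(60 + 143))/2 = 2 + (311/203)/2 = 2 + (311*(1/203))/2 = 2 + (1/2)*(311/203) = 2 + 311/406 = 1123/406 ≈ 2.7660)
L(x) = -2 + 2*x**2 (L(x) = -2 + ((x + x)*(x + x))/2 = -2 + ((2*x)*(2*x))/2 = -2 + (4*x**2)/2 = -2 + 2*x**2)
233081/(-298010) + (L(J)/13285)/131387 = 233081/(-298010) + ((-2 + 2*(1123/406)**2)/13285)/131387 = 233081*(-1/298010) + ((-2 + 2*(1261129/164836))*(1/13285))*(1/131387) = -233081/298010 + ((-2 + 1261129/82418)*(1/13285))*(1/131387) = -233081/298010 + ((1096293/82418)*(1/13285))*(1/131387) = -233081/298010 + (1096293/1094923130)*(1/131387) = -233081/298010 + 1096293/143858665281310 = -1676536061786336959/2143566042024159655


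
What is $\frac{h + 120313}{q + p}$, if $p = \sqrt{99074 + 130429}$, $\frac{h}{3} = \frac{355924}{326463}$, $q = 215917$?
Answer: $\frac{2826987655989549}{5073226465145906} - \frac{13092936897 \sqrt{229503}}{5073226465145906} \approx 0.556$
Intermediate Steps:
$h = \frac{355924}{108821}$ ($h = 3 \cdot \frac{355924}{326463} = \frac{355924}{108821} \approx 3.2707$)
$p = \sqrt{229503} \approx 479.06$
$\frac{h + 120313}{q + p} = \frac{\frac{355924}{108821} + 120313}{215917 + \sqrt{229503}} = \frac{13092936897}{108821 \left(215917 + \sqrt{229503}\right)}$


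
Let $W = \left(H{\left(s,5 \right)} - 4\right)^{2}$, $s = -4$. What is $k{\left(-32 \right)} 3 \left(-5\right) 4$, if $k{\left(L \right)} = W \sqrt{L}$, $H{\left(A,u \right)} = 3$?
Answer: $- 240 i \sqrt{2} \approx - 339.41 i$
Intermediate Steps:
$W = 1$ ($W = \left(3 - 4\right)^{2} = \left(-1\right)^{2} = 1$)
$k{\left(L \right)} = \sqrt{L}$ ($k{\left(L \right)} = 1 \sqrt{L} = \sqrt{L}$)
$k{\left(-32 \right)} 3 \left(-5\right) 4 = \sqrt{-32} \cdot 3 \left(-5\right) 4 = 4 i \sqrt{2} \left(\left(-15\right) 4\right) = 4 i \sqrt{2} \left(-60\right) = - 240 i \sqrt{2}$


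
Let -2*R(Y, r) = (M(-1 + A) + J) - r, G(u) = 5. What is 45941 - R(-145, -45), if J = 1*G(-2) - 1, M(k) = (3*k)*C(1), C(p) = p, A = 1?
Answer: 91931/2 ≈ 45966.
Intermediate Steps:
M(k) = 3*k (M(k) = (3*k)*1 = 3*k)
J = 4 (J = 1*5 - 1 = 5 - 1 = 4)
R(Y, r) = -2 + r/2 (R(Y, r) = -((3*(-1 + 1) + 4) - r)/2 = -((3*0 + 4) - r)/2 = -((0 + 4) - r)/2 = -(4 - r)/2 = -2 + r/2)
45941 - R(-145, -45) = 45941 - (-2 + (½)*(-45)) = 45941 - (-2 - 45/2) = 45941 - 1*(-49/2) = 45941 + 49/2 = 91931/2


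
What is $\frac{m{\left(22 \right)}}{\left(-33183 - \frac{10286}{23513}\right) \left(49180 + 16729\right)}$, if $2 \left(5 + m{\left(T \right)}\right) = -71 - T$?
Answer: $\frac{2421839}{102849961705970} \approx 2.3547 \cdot 10^{-8}$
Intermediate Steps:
$m{\left(T \right)} = - \frac{81}{2} - \frac{T}{2}$ ($m{\left(T \right)} = -5 + \frac{-71 - T}{2} = -5 - \left(\frac{71}{2} + \frac{T}{2}\right) = - \frac{81}{2} - \frac{T}{2}$)
$\frac{m{\left(22 \right)}}{\left(-33183 - \frac{10286}{23513}\right) \left(49180 + 16729\right)} = \frac{- \frac{81}{2} - 11}{\left(-33183 - \frac{10286}{23513}\right) \left(49180 + 16729\right)} = \frac{- \frac{81}{2} - 11}{\left(-33183 - \frac{10286}{23513}\right) 65909} = - \frac{103}{2 \left(-33183 - \frac{10286}{23513}\right) 65909} = - \frac{103}{2 \left(\left(- \frac{780242165}{23513}\right) 65909\right)} = - \frac{103}{2 \left(- \frac{51424980852985}{23513}\right)} = \left(- \frac{103}{2}\right) \left(- \frac{23513}{51424980852985}\right) = \frac{2421839}{102849961705970}$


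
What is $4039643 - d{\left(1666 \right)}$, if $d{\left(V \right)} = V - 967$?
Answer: $4038944$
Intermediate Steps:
$d{\left(V \right)} = -967 + V$ ($d{\left(V \right)} = V - 967 = -967 + V$)
$4039643 - d{\left(1666 \right)} = 4039643 - \left(-967 + 1666\right) = 4039643 - 699 = 4038944$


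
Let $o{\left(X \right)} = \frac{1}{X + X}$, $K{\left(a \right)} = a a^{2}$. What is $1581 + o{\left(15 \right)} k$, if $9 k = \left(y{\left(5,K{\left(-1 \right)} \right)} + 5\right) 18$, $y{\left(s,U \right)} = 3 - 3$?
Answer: $\frac{4744}{3} \approx 1581.3$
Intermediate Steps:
$K{\left(a \right)} = a^{3}$
$y{\left(s,U \right)} = 0$
$o{\left(X \right)} = \frac{1}{2 X}$
$k = 10$ ($k = \frac{\left(0 + 5\right) 18}{9} = \frac{5 \cdot 18}{9} = \frac{1}{9} \cdot 90 = 10$)
$1581 + o{\left(15 \right)} k = 1581 + \frac{1}{2 \cdot 15} \cdot 10 = 1581 + \frac{1}{2} \cdot \frac{1}{15} \cdot 10 = 1581 + \frac{1}{30} \cdot 10 = 1581 + \frac{1}{3} = \frac{4744}{3}$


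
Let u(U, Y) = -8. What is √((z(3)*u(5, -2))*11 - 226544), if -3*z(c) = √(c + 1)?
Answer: 4*I*√127398/3 ≈ 475.9*I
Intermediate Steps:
z(c) = -√(1 + c)/3 (z(c) = -√(c + 1)/3 = -√(1 + c)/3)
√((z(3)*u(5, -2))*11 - 226544) = √((-√(1 + 3)/3*(-8))*11 - 226544) = √((-√4/3*(-8))*11 - 226544) = √((-⅓*2*(-8))*11 - 226544) = √(-⅔*(-8)*11 - 226544) = √((16/3)*11 - 226544) = √(176/3 - 226544) = √(-679456/3) = 4*I*√127398/3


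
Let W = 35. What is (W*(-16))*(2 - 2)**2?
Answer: 0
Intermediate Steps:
(W*(-16))*(2 - 2)**2 = (35*(-16))*(2 - 2)**2 = -560*0**2 = -560*0 = 0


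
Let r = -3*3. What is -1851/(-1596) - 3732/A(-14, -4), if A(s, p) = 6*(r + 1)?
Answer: 10495/133 ≈ 78.910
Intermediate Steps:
r = -9
A(s, p) = -48 (A(s, p) = 6*(-9 + 1) = 6*(-8) = -48)
-1851/(-1596) - 3732/A(-14, -4) = -1851/(-1596) - 3732/(-48) = -1851*(-1/1596) - 3732*(-1/48) = 617/532 + 311/4 = 10495/133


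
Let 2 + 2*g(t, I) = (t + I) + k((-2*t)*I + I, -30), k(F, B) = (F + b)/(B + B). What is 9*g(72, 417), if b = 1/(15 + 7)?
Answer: 5864163/880 ≈ 6663.8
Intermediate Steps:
b = 1/22 ≈ 0.045455
k(F, B) = (1/22 + F)/(2*B) (k(F, B) = (F + 1/22)/(B + B) = (1/22 + F)/((2*B)) = (1/22 + F)*(1/(2*B)) = (1/22 + F)/(2*B))
g(t, I) = -2641/2640 + t/2 + 59*I/120 + I*t/60 (g(t, I) = -1 + ((t + I) + (1/44)*(1 + 22*((-2*t)*I + I))/(-30))/2 = -1 + ((I + t) + (1/44)*(-1/30)*(1 + 22*(-2*I*t + I)))/2 = -1 + ((I + t) + (1/44)*(-1/30)*(1 + 22*(I - 2*I*t)))/2 = -1 + ((I + t) + (1/44)*(-1/30)*(1 + (22*I - 44*I*t)))/2 = -1 + ((I + t) + (1/44)*(-1/30)*(1 + 22*I - 44*I*t))/2 = -1 + ((I + t) + (-1/1320 - I/60 + I*t/30))/2 = -1 + (-1/1320 + t + 59*I/60 + I*t/30)/2 = -1 + (-1/2640 + t/2 + 59*I/120 + I*t/60) = -2641/2640 + t/2 + 59*I/120 + I*t/60)
9*g(72, 417) = 9*(-2641/2640 + (½)*72 + (59/120)*417 + (1/60)*417*72) = 9*(-2641/2640 + 36 + 8201/40 + 2502/5) = 9*(1954721/2640) = 5864163/880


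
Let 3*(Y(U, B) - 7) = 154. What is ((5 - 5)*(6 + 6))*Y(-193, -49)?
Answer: 0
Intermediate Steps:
Y(U, B) = 175/3 (Y(U, B) = 7 + (1/3)*154 = 7 + 154/3 = 175/3)
((5 - 5)*(6 + 6))*Y(-193, -49) = ((5 - 5)*(6 + 6))*(175/3) = (0*12)*(175/3) = 0*(175/3) = 0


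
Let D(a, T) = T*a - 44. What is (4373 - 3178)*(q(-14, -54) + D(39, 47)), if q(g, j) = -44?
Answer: 2085275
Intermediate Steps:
D(a, T) = -44 + T*a
(4373 - 3178)*(q(-14, -54) + D(39, 47)) = (4373 - 3178)*(-44 + (-44 + 47*39)) = 1195*(-44 + (-44 + 1833)) = 1195*(-44 + 1789) = 1195*1745 = 2085275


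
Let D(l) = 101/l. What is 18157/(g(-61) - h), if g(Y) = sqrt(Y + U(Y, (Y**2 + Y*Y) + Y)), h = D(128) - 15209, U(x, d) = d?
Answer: 4524203802496/3789330184921 - 594968576*sqrt(1830)/3789330184921 ≈ 1.1872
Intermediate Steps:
h = -1946651/128 (h = 101/128 - 15209 = -1946651/128 ≈ -15208.)
g(Y) = sqrt(2*Y + 2*Y**2) (g(Y) = sqrt(Y + ((Y**2 + Y*Y) + Y)) = sqrt(Y + ((Y**2 + Y**2) + Y)) = sqrt(Y + (2*Y**2 + Y)) = sqrt(Y + (Y + 2*Y**2)) = sqrt(2*Y + 2*Y**2))
18157/(g(-61) - h) = 18157/(sqrt(2)*sqrt(-61*(1 - 61)) - 1*(-1946651/128)) = 18157/(sqrt(2)*sqrt(-61*(-60)) + 1946651/128) = 18157/(sqrt(2)*sqrt(3660) + 1946651/128) = 18157/(sqrt(2)*(2*sqrt(915)) + 1946651/128) = 18157/(2*sqrt(1830) + 1946651/128) = 18157/(1946651/128 + 2*sqrt(1830))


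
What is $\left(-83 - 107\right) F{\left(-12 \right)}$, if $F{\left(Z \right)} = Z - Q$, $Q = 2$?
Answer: $2660$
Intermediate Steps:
$F{\left(Z \right)} = -2 + Z$ ($F{\left(Z \right)} = Z - 2 = -2 + Z$)
$\left(-83 - 107\right) F{\left(-12 \right)} = \left(-83 - 107\right) \left(-2 - 12\right) = \left(-190\right) \left(-14\right) = 2660$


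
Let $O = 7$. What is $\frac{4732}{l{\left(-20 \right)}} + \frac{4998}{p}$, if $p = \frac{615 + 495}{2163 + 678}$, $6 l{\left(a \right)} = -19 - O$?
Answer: $\frac{2164533}{185} \approx 11700.0$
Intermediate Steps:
$l{\left(a \right)} = - \frac{13}{3}$ ($l{\left(a \right)} = \frac{-19 - 7}{6} = \frac{1}{6} \left(-26\right) = - \frac{13}{3}$)
$p = \frac{370}{947}$ ($p = \frac{1110}{2841} = 1110 \cdot \frac{1}{2841} = \frac{370}{947} \approx 0.39071$)
$\frac{4732}{l{\left(-20 \right)}} + \frac{4998}{p} = \frac{4732}{- \frac{13}{3}} + \frac{4998}{\frac{370}{947}} = 4732 \left(- \frac{3}{13}\right) + 4998 \cdot \frac{947}{370} = -1092 + \frac{2366553}{185} = \frac{2164533}{185}$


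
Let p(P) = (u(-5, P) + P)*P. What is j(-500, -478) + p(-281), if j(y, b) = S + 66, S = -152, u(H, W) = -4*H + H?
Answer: 74660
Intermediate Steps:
u(H, W) = -3*H
j(y, b) = -86 (j(y, b) = -152 + 66 = -86)
p(P) = P*(15 + P) (p(P) = (-3*(-5) + P)*P = (15 + P)*P = P*(15 + P))
j(-500, -478) + p(-281) = -86 - 281*(15 - 281) = -86 - 281*(-266) = -86 + 74746 = 74660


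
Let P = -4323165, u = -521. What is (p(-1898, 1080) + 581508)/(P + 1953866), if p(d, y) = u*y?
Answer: -18828/2369299 ≈ -0.0079467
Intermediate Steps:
p(d, y) = -521*y
(p(-1898, 1080) + 581508)/(P + 1953866) = (-521*1080 + 581508)/(-4323165 + 1953866) = (-562680 + 581508)/(-2369299) = 18828*(-1/2369299) = -18828/2369299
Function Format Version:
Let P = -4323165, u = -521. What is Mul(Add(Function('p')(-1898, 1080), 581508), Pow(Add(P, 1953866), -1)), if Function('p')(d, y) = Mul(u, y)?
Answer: Rational(-18828, 2369299) ≈ -0.0079467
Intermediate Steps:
Function('p')(d, y) = Mul(-521, y)
Mul(Add(Function('p')(-1898, 1080), 581508), Pow(Add(P, 1953866), -1)) = Mul(Add(Mul(-521, 1080), 581508), Pow(Add(-4323165, 1953866), -1)) = Mul(Add(-562680, 581508), Pow(-2369299, -1)) = Mul(18828, Rational(-1, 2369299)) = Rational(-18828, 2369299)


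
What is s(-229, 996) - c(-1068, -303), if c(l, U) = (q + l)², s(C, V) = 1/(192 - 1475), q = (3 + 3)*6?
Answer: -1366425793/1283 ≈ -1.0650e+6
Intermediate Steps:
q = 36 (q = 6*6 = 36)
s(C, V) = -1/1283 (s(C, V) = 1/(-1283) = -1/1283)
c(l, U) = (36 + l)²
s(-229, 996) - c(-1068, -303) = -1/1283 - (36 - 1068)² = -1/1283 - 1*(-1032)² = -1/1283 - 1*1065024 = -1/1283 - 1065024 = -1366425793/1283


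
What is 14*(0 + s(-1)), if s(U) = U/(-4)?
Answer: 7/2 ≈ 3.5000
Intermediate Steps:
s(U) = -U/4 (s(U) = U*(-¼) = -U/4)
14*(0 + s(-1)) = 14*(0 - ¼*(-1)) = 14*(0 + ¼) = 14*(¼) = 7/2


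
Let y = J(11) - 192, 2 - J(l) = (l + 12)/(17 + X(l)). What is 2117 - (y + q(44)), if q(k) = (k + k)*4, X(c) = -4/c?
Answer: 358018/183 ≈ 1956.4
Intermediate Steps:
J(l) = 2 - (12 + l)/(17 - 4/l) (J(l) = 2 - (l + 12)/(17 - 4/l) = 2 - (12 + l)/(17 - 4/l))
q(k) = 8*k (q(k) = (2*k)*4 = 8*k)
y = -35023/183 (y = (-8 + 11*(22 - 1*11))/(-4 + 17*11) - 192 = (-8 + 11*(22 - 11))/(-4 + 187) - 192 = (-8 + 11*11)/183 - 192 = (-8 + 121)/183 - 192 = (1/183)*113 - 192 = 113/183 - 192 = -35023/183 ≈ -191.38)
2117 - (y + q(44)) = 2117 - (-35023/183 + 8*44) = 2117 - (-35023/183 + 352) = 2117 - 1*29393/183 = 2117 - 29393/183 = 358018/183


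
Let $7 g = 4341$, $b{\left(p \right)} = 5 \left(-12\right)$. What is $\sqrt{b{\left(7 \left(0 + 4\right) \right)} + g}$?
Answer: $\frac{\sqrt{27447}}{7} \approx 23.667$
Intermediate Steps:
$b{\left(p \right)} = -60$
$g = \frac{4341}{7}$ ($g = \frac{1}{7} \cdot 4341 = \frac{4341}{7} \approx 620.14$)
$\sqrt{b{\left(7 \left(0 + 4\right) \right)} + g} = \sqrt{-60 + \frac{4341}{7}} = \sqrt{\frac{3921}{7}} = \frac{\sqrt{27447}}{7}$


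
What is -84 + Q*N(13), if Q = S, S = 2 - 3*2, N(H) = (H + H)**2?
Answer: -2788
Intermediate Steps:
N(H) = 4*H**2 (N(H) = (2*H)**2 = 4*H**2)
S = -4 (S = 2 - 6 = -4)
Q = -4
-84 + Q*N(13) = -84 - 16*13**2 = -84 - 16*169 = -84 - 4*676 = -84 - 2704 = -2788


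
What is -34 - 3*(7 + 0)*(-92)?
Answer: 1898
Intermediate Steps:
-34 - 3*(7 + 0)*(-92) = -34 - 3*7*(-92) = -34 - 21*(-92) = -34 + 1932 = 1898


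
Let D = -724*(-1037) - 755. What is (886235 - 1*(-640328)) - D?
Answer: 776530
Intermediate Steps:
D = 750033 (D = 750788 - 755 = 750033)
(886235 - 1*(-640328)) - D = (886235 - 1*(-640328)) - 1*750033 = (886235 + 640328) - 750033 = 1526563 - 750033 = 776530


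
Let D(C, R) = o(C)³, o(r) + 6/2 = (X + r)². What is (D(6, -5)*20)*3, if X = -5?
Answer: -480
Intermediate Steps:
o(r) = -3 + (-5 + r)²
D(C, R) = (-3 + (-5 + C)²)³
(D(6, -5)*20)*3 = ((-3 + (-5 + 6)²)³*20)*3 = ((-3 + 1²)³*20)*3 = ((-3 + 1)³*20)*3 = ((-2)³*20)*3 = -8*20*3 = -160*3 = -480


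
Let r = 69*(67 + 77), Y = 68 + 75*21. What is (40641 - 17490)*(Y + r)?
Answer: 268065429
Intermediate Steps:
Y = 1643 (Y = 68 + 1575 = 1643)
r = 9936 (r = 69*144 = 9936)
(40641 - 17490)*(Y + r) = (40641 - 17490)*(1643 + 9936) = 23151*11579 = 268065429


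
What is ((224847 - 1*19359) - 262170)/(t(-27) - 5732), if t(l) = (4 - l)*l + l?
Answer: 28341/3298 ≈ 8.5934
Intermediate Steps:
t(l) = l + l*(4 - l) (t(l) = l*(4 - l) + l = l + l*(4 - l))
((224847 - 1*19359) - 262170)/(t(-27) - 5732) = ((224847 - 1*19359) - 262170)/(-27*(5 - 1*(-27)) - 5732) = ((224847 - 19359) - 262170)/(-27*(5 + 27) - 5732) = (205488 - 262170)/(-27*32 - 5732) = -56682/(-864 - 5732) = -56682/(-6596) = -56682*(-1/6596) = 28341/3298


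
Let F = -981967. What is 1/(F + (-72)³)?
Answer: -1/1355215 ≈ -7.3789e-7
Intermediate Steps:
1/(F + (-72)³) = 1/(-981967 + (-72)³) = 1/(-981967 - 373248) = 1/(-1355215) = -1/1355215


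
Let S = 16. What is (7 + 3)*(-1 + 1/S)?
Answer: -75/8 ≈ -9.3750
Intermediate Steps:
(7 + 3)*(-1 + 1/S) = (7 + 3)*(-1 + 1/16) = 10*(-1 + 1/16) = 10*(-15/16) = -75/8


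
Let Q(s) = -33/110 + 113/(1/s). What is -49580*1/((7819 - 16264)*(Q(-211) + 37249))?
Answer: 99160/226422273 ≈ 0.00043794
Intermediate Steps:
Q(s) = -3/10 + 113*s (Q(s) = -33*1/110 + 113*s = -3/10 + 113*s)
-49580*1/((7819 - 16264)*(Q(-211) + 37249)) = -49580*1/((7819 - 16264)*((-3/10 + 113*(-211)) + 37249)) = -49580*(-1/(8445*((-3/10 - 23843) + 37249))) = -49580*(-1/(8445*(-238433/10 + 37249))) = -49580/((-8445*134057/10)) = -49580/(-226422273/2) = -49580*(-2/226422273) = 99160/226422273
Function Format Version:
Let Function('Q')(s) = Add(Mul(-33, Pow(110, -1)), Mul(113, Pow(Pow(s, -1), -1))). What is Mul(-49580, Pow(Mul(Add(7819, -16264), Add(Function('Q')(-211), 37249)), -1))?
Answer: Rational(99160, 226422273) ≈ 0.00043794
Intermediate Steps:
Function('Q')(s) = Add(Rational(-3, 10), Mul(113, s)) (Function('Q')(s) = Add(Mul(-33, Rational(1, 110)), Mul(113, s)) = Add(Rational(-3, 10), Mul(113, s)))
Mul(-49580, Pow(Mul(Add(7819, -16264), Add(Function('Q')(-211), 37249)), -1)) = Mul(-49580, Pow(Mul(Add(7819, -16264), Add(Add(Rational(-3, 10), Mul(113, -211)), 37249)), -1)) = Mul(-49580, Pow(Mul(-8445, Add(Add(Rational(-3, 10), -23843), 37249)), -1)) = Mul(-49580, Pow(Mul(-8445, Add(Rational(-238433, 10), 37249)), -1)) = Mul(-49580, Pow(Mul(-8445, Rational(134057, 10)), -1)) = Mul(-49580, Pow(Rational(-226422273, 2), -1)) = Mul(-49580, Rational(-2, 226422273)) = Rational(99160, 226422273)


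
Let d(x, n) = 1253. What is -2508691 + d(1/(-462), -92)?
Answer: -2507438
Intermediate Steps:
-2508691 + d(1/(-462), -92) = -2508691 + 1253 = -2507438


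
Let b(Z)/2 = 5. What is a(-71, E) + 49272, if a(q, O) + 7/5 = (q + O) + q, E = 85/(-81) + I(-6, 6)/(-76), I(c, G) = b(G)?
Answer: 756070979/15390 ≈ 49127.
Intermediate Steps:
b(Z) = 10 (b(Z) = 2*5 = 10)
I(c, G) = 10
E = -3635/3078 (E = 85/(-81) + 10/(-76) = 85*(-1/81) + 10*(-1/76) = -85/81 - 5/38 = -3635/3078 ≈ -1.1810)
a(q, O) = -7/5 + O + 2*q (a(q, O) = -7/5 + ((q + O) + q) = -7/5 + ((O + q) + q) = -7/5 + (O + 2*q) = -7/5 + O + 2*q)
a(-71, E) + 49272 = (-7/5 - 3635/3078 + 2*(-71)) + 49272 = (-7/5 - 3635/3078 - 142) + 49272 = -2225101/15390 + 49272 = 756070979/15390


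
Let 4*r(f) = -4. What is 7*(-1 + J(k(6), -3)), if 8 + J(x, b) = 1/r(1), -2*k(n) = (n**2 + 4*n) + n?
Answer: -70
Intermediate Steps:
k(n) = -5*n/2 - n**2/2 (k(n) = -((n**2 + 4*n) + n)/2 = -(n**2 + 5*n)/2 = -5*n/2 - n**2/2)
r(f) = -1 (r(f) = (1/4)*(-4) = -1)
J(x, b) = -9 (J(x, b) = -8 + 1/(-1) = -8 - 1 = -9)
7*(-1 + J(k(6), -3)) = 7*(-1 - 9) = 7*(-10) = -70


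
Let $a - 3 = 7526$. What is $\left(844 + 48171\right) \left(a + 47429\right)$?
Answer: $2693766370$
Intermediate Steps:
$a = 7529$ ($a = 3 + 7526 = 7529$)
$\left(844 + 48171\right) \left(a + 47429\right) = \left(844 + 48171\right) \left(7529 + 47429\right) = 49015 \cdot 54958 = 2693766370$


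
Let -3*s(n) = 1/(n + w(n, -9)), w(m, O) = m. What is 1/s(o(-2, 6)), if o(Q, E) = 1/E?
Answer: -1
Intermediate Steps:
s(n) = -1/(6*n) (s(n) = -1/(3*(n + n)) = -1/(2*n)/3 = -1/(6*n))
1/s(o(-2, 6)) = 1/(-1/(6*(1/6))) = 1/(-1/(6*1/6)) = 1/(-1/6*6) = 1/(-1) = -1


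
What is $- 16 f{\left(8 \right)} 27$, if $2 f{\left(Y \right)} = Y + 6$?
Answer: $-3024$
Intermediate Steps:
$f{\left(Y \right)} = 3 + \frac{Y}{2}$ ($f{\left(Y \right)} = \frac{Y + 6}{2} = \frac{6 + Y}{2} = 3 + \frac{Y}{2}$)
$- 16 f{\left(8 \right)} 27 = - 16 \left(3 + \frac{1}{2} \cdot 8\right) 27 = - 16 \left(3 + 4\right) 27 = \left(-16\right) 7 \cdot 27 = \left(-112\right) 27 = -3024$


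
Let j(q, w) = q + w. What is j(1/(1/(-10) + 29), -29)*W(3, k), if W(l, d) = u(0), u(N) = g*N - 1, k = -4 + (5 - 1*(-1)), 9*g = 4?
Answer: 8371/289 ≈ 28.965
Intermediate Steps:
g = 4/9 (g = (⅑)*4 = 4/9 ≈ 0.44444)
k = 2 (k = -4 + (5 + 1) = -4 + 6 = 2)
u(N) = -1 + 4*N/9 (u(N) = 4*N/9 - 1 = -1 + 4*N/9)
W(l, d) = -1 (W(l, d) = -1 + (4/9)*0 = -1 + 0 = -1)
j(1/(1/(-10) + 29), -29)*W(3, k) = (1/(1/(-10) + 29) - 29)*(-1) = (1/(-⅒ + 29) - 29)*(-1) = (1/(289/10) - 29)*(-1) = (10/289 - 29)*(-1) = -8371/289*(-1) = 8371/289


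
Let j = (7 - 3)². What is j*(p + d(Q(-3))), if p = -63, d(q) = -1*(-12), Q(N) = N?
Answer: -816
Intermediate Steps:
d(q) = 12
j = 16 (j = 4² = 16)
j*(p + d(Q(-3))) = 16*(-63 + 12) = 16*(-51) = -816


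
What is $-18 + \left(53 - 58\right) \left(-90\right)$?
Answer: $432$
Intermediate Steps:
$-18 + \left(53 - 58\right) \left(-90\right) = -18 - -450 = -18 + 450 = 432$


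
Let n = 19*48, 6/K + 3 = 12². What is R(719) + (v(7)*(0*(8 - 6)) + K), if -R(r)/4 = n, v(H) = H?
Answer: -171454/47 ≈ -3648.0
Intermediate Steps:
K = 2/47 (K = 6/(-3 + 12²) = 6/(-3 + 144) = 6/141 = 6*(1/141) = 2/47 ≈ 0.042553)
n = 912
R(r) = -3648 (R(r) = -4*912 = -3648)
R(719) + (v(7)*(0*(8 - 6)) + K) = -3648 + (7*(0*(8 - 6)) + 2/47) = -3648 + (7*(0*2) + 2/47) = -3648 + (7*0 + 2/47) = -3648 + (0 + 2/47) = -3648 + 2/47 = -171454/47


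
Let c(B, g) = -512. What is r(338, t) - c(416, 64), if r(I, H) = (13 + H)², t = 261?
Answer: 75588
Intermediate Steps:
r(338, t) - c(416, 64) = (13 + 261)² - 1*(-512) = 274² + 512 = 75076 + 512 = 75588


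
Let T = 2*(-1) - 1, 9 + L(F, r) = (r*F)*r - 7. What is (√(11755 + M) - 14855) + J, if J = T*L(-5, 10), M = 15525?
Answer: -13307 + 4*√1705 ≈ -13142.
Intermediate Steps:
L(F, r) = -16 + F*r² (L(F, r) = -9 + ((r*F)*r - 7) = -9 + ((F*r)*r - 7) = -9 + (F*r² - 7) = -9 + (-7 + F*r²) = -16 + F*r²)
T = -3 (T = -2 - 1 = -3)
J = 1548 (J = -3*(-16 - 5*10²) = -3*(-16 - 5*100) = -3*(-16 - 500) = -3*(-516) = 1548)
(√(11755 + M) - 14855) + J = (√(11755 + 15525) - 14855) + 1548 = (√27280 - 14855) + 1548 = (4*√1705 - 14855) + 1548 = (-14855 + 4*√1705) + 1548 = -13307 + 4*√1705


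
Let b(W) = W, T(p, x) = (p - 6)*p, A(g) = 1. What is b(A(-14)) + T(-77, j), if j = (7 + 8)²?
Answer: 6392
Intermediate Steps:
j = 225 (j = 15² = 225)
T(p, x) = p*(-6 + p) (T(p, x) = (-6 + p)*p = p*(-6 + p))
b(A(-14)) + T(-77, j) = 1 - 77*(-6 - 77) = 1 - 77*(-83) = 1 + 6391 = 6392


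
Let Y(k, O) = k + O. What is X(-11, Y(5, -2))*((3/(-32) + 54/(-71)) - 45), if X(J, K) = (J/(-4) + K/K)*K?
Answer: -4688145/9088 ≈ -515.86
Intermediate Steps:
Y(k, O) = O + k
X(J, K) = K*(1 - J/4) (X(J, K) = (J*(-¼) + 1)*K = (-J/4 + 1)*K = (1 - J/4)*K = K*(1 - J/4))
X(-11, Y(5, -2))*((3/(-32) + 54/(-71)) - 45) = ((-2 + 5)*(4 - 1*(-11))/4)*((3/(-32) + 54/(-71)) - 45) = ((¼)*3*(4 + 11))*((3*(-1/32) + 54*(-1/71)) - 45) = ((¼)*3*15)*((-3/32 - 54/71) - 45) = 45*(-1941/2272 - 45)/4 = (45/4)*(-104181/2272) = -4688145/9088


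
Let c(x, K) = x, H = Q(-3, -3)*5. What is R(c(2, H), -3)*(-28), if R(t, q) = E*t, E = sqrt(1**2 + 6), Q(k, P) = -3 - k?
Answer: -56*sqrt(7) ≈ -148.16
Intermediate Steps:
H = 0 (H = (-3 - 1*(-3))*5 = (-3 + 3)*5 = 0*5 = 0)
E = sqrt(7) (E = sqrt(1 + 6) = sqrt(7) ≈ 2.6458)
R(t, q) = t*sqrt(7) (R(t, q) = sqrt(7)*t = t*sqrt(7))
R(c(2, H), -3)*(-28) = (2*sqrt(7))*(-28) = -56*sqrt(7)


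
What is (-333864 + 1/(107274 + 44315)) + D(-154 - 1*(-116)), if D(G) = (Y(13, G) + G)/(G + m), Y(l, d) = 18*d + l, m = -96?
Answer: -6781647249329/20312926 ≈ -3.3386e+5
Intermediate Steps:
Y(l, d) = l + 18*d
D(G) = (13 + 19*G)/(-96 + G) (D(G) = ((13 + 18*G) + G)/(G - 96) = (13 + 19*G)/(-96 + G))
(-333864 + 1/(107274 + 44315)) + D(-154 - 1*(-116)) = (-333864 + 1/(107274 + 44315)) + (13 + 19*(-154 - 1*(-116)))/(-96 + (-154 - 1*(-116))) = (-333864 + 1/151589) + (13 + 19*(-154 + 116))/(-96 + (-154 + 116)) = (-333864 + 1/151589) + (13 + 19*(-38))/(-96 - 38) = -50610109895/151589 + (13 - 722)/(-134) = -50610109895/151589 - 1/134*(-709) = -50610109895/151589 + 709/134 = -6781647249329/20312926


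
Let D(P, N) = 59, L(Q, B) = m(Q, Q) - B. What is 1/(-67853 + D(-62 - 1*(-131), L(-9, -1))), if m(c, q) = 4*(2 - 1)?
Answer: -1/67794 ≈ -1.4751e-5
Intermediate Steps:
m(c, q) = 4 (m(c, q) = 4*1 = 4)
L(Q, B) = 4 - B
1/(-67853 + D(-62 - 1*(-131), L(-9, -1))) = 1/(-67853 + 59) = 1/(-67794) = -1/67794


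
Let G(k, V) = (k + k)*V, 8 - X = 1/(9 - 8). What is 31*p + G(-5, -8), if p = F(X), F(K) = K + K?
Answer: 514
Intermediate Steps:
X = 7 (X = 8 - 1/(9 - 8) = 8 - 1/1 = 8 - 1*1 = 8 - 1 = 7)
G(k, V) = 2*V*k (G(k, V) = (2*k)*V = 2*V*k)
F(K) = 2*K
p = 14 (p = 2*7 = 14)
31*p + G(-5, -8) = 31*14 + 2*(-8)*(-5) = 434 + 80 = 514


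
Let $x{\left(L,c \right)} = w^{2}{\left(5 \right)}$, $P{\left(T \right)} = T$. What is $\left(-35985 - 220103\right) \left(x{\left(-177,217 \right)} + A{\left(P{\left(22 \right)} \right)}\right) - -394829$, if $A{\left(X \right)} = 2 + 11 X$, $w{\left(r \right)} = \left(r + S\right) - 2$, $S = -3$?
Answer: $-62090643$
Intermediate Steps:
$w{\left(r \right)} = -5 + r$ ($w{\left(r \right)} = \left(r - 3\right) - 2 = \left(-3 + r\right) - 2 = -5 + r$)
$x{\left(L,c \right)} = 0$ ($x{\left(L,c \right)} = \left(-5 + 5\right)^{2} = 0^{2} = 0$)
$\left(-35985 - 220103\right) \left(x{\left(-177,217 \right)} + A{\left(P{\left(22 \right)} \right)}\right) - -394829 = \left(-35985 - 220103\right) \left(0 + \left(2 + 11 \cdot 22\right)\right) - -394829 = - 256088 \left(0 + \left(2 + 242\right)\right) + 394829 = - 256088 \left(0 + 244\right) + 394829 = \left(-256088\right) 244 + 394829 = -62485472 + 394829 = -62090643$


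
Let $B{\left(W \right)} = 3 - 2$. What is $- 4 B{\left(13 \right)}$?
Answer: $-4$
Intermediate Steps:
$B{\left(W \right)} = 1$ ($B{\left(W \right)} = 3 - 2 = 1$)
$- 4 B{\left(13 \right)} = \left(-4\right) 1 = -4$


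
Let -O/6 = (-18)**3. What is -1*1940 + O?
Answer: 33052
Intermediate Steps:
O = 34992 (O = -6*(-18)**3 = -6*(-5832) = 34992)
-1*1940 + O = -1*1940 + 34992 = -1940 + 34992 = 33052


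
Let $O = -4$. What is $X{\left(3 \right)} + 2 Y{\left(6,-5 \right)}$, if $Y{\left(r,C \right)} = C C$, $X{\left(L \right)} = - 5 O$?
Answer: $70$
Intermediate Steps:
$X{\left(L \right)} = 20$ ($X{\left(L \right)} = \left(-5\right) \left(-4\right) = 20$)
$Y{\left(r,C \right)} = C^{2}$
$X{\left(3 \right)} + 2 Y{\left(6,-5 \right)} = 20 + 2 \left(-5\right)^{2} = 20 + 2 \cdot 25 = 20 + 50 = 70$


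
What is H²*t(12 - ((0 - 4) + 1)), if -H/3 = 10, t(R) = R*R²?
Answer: 3037500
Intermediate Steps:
t(R) = R³
H = -30 (H = -3*10 = -30)
H²*t(12 - ((0 - 4) + 1)) = (-30)²*(12 - ((0 - 4) + 1))³ = 900*(12 - (-4 + 1))³ = 900*(12 - 1*(-3))³ = 900*(12 + 3)³ = 900*15³ = 900*3375 = 3037500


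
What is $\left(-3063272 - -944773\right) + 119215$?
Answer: $-1999284$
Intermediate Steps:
$\left(-3063272 - -944773\right) + 119215 = \left(-3063272 + \left(-593745 + 1538518\right)\right) + 119215 = \left(-3063272 + 944773\right) + 119215 = -2118499 + 119215 = -1999284$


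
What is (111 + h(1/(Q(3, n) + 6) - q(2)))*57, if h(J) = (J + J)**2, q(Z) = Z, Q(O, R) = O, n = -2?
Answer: 192793/27 ≈ 7140.5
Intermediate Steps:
h(J) = 4*J**2 (h(J) = (2*J)**2 = 4*J**2)
(111 + h(1/(Q(3, n) + 6) - q(2)))*57 = (111 + 4*(1/(3 + 6) - 1*2)**2)*57 = (111 + 4*(1/9 - 2)**2)*57 = (111 + 4*(-17/9)**2)*57 = (111 + 4*(289/81))*57 = (111 + 1156/81)*57 = (10147/81)*57 = 192793/27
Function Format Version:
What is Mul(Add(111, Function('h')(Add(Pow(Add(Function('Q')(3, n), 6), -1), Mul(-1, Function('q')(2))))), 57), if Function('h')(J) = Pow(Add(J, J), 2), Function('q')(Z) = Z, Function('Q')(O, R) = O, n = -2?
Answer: Rational(192793, 27) ≈ 7140.5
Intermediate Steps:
Function('h')(J) = Mul(4, Pow(J, 2)) (Function('h')(J) = Pow(Mul(2, J), 2) = Mul(4, Pow(J, 2)))
Mul(Add(111, Function('h')(Add(Pow(Add(Function('Q')(3, n), 6), -1), Mul(-1, Function('q')(2))))), 57) = Mul(Add(111, Mul(4, Pow(Add(Pow(Add(3, 6), -1), Mul(-1, 2)), 2))), 57) = Mul(Add(111, Mul(4, Pow(Add(Pow(9, -1), -2), 2))), 57) = Mul(Add(111, Mul(4, Pow(Add(Rational(1, 9), -2), 2))), 57) = Mul(Add(111, Mul(4, Pow(Rational(-17, 9), 2))), 57) = Mul(Add(111, Mul(4, Rational(289, 81))), 57) = Mul(Add(111, Rational(1156, 81)), 57) = Mul(Rational(10147, 81), 57) = Rational(192793, 27)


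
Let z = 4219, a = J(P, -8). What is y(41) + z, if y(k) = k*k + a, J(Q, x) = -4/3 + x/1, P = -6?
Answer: 17672/3 ≈ 5890.7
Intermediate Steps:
J(Q, x) = -4/3 + x (J(Q, x) = -4*⅓ + x*1 = -4/3 + x)
a = -28/3 (a = -4/3 - 8 = -28/3 ≈ -9.3333)
y(k) = -28/3 + k² (y(k) = k*k - 28/3 = k² - 28/3 = -28/3 + k²)
y(41) + z = (-28/3 + 41²) + 4219 = (-28/3 + 1681) + 4219 = 5015/3 + 4219 = 17672/3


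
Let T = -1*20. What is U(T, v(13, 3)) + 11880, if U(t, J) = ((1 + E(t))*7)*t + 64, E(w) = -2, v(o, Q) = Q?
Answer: 12084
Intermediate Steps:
T = -20
U(t, J) = 64 - 7*t (U(t, J) = ((1 - 2)*7)*t + 64 = (-1*7)*t + 64 = -7*t + 64 = 64 - 7*t)
U(T, v(13, 3)) + 11880 = (64 - 7*(-20)) + 11880 = (64 + 140) + 11880 = 204 + 11880 = 12084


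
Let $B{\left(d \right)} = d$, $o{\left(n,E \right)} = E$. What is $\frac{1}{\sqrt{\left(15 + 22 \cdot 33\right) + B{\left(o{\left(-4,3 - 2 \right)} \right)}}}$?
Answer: $\frac{\sqrt{742}}{742} \approx 0.036711$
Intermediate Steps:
$\frac{1}{\sqrt{\left(15 + 22 \cdot 33\right) + B{\left(o{\left(-4,3 - 2 \right)} \right)}}} = \frac{1}{\sqrt{\left(15 + 22 \cdot 33\right) + \left(3 - 2\right)}} = \frac{1}{\sqrt{\left(15 + 726\right) + 1}} = \frac{1}{\sqrt{741 + 1}} = \frac{1}{\sqrt{742}} = \frac{\sqrt{742}}{742}$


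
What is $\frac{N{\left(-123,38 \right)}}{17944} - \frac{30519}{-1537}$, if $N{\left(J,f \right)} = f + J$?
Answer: $\frac{547502291}{27579928} \approx 19.851$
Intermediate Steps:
$N{\left(J,f \right)} = J + f$
$\frac{N{\left(-123,38 \right)}}{17944} - \frac{30519}{-1537} = \frac{-123 + 38}{17944} - \frac{30519}{-1537} = \left(-85\right) \frac{1}{17944} - - \frac{30519}{1537} = - \frac{85}{17944} + \frac{30519}{1537} = \frac{547502291}{27579928}$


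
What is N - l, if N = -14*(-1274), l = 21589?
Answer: -3753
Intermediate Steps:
N = 17836
N - l = 17836 - 1*21589 = 17836 - 21589 = -3753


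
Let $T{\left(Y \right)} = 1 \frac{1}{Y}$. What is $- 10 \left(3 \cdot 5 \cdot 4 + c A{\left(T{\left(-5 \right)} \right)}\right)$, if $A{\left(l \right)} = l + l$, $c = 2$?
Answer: $-592$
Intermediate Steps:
$T{\left(Y \right)} = \frac{1}{Y}$
$A{\left(l \right)} = 2 l$
$- 10 \left(3 \cdot 5 \cdot 4 + c A{\left(T{\left(-5 \right)} \right)}\right) = - 10 \left(3 \cdot 5 \cdot 4 + 2 \frac{2}{-5}\right) = - 10 \left(15 \cdot 4 + 2 \cdot 2 \left(- \frac{1}{5}\right)\right) = - 10 \left(60 + 2 \left(- \frac{2}{5}\right)\right) = - 10 \left(60 - \frac{4}{5}\right) = \left(-10\right) \frac{296}{5} = -592$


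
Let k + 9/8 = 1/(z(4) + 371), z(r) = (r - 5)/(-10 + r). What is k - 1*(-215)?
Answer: 3810445/17816 ≈ 213.88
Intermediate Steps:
z(r) = (-5 + r)/(-10 + r)
k = -19995/17816 (k = -9/8 + 1/((-5 + 4)/(-10 + 4) + 371) = -9/8 + 1/(-1/(-6) + 371) = -9/8 + 1/(-⅙*(-1) + 371) = -9/8 + 1/(⅙ + 371) = -9/8 + 1/(2227/6) = -9/8 + 6/2227 = -19995/17816 ≈ -1.1223)
k - 1*(-215) = -19995/17816 - 1*(-215) = -19995/17816 + 215 = 3810445/17816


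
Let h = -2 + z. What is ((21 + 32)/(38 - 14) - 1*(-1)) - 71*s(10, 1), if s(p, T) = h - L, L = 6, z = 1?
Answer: 12005/24 ≈ 500.21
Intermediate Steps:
h = -1 (h = -2 + 1 = -1)
s(p, T) = -7 (s(p, T) = -1 - 1*6 = -1 - 6 = -7)
((21 + 32)/(38 - 14) - 1*(-1)) - 71*s(10, 1) = ((21 + 32)/(38 - 14) - 1*(-1)) - 71*(-7) = (53/24 + 1) + 497 = 77/24 + 497 = 12005/24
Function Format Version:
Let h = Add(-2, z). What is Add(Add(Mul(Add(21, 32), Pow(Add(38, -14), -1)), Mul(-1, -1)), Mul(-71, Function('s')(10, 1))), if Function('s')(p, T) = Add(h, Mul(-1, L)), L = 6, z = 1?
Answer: Rational(12005, 24) ≈ 500.21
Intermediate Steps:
h = -1 (h = Add(-2, 1) = -1)
Function('s')(p, T) = -7 (Function('s')(p, T) = Add(-1, Mul(-1, 6)) = Add(-1, -6) = -7)
Add(Add(Mul(Add(21, 32), Pow(Add(38, -14), -1)), Mul(-1, -1)), Mul(-71, Function('s')(10, 1))) = Add(Add(Mul(Add(21, 32), Pow(Add(38, -14), -1)), Mul(-1, -1)), Mul(-71, -7)) = Add(Add(Mul(53, Pow(24, -1)), 1), 497) = Add(Add(Mul(53, Rational(1, 24)), 1), 497) = Add(Add(Rational(53, 24), 1), 497) = Add(Rational(77, 24), 497) = Rational(12005, 24)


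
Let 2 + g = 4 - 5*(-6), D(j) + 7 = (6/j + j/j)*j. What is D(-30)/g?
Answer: -31/32 ≈ -0.96875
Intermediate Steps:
D(j) = -7 + j*(1 + 6/j) (D(j) = -7 + (6/j + j/j)*j = -7 + (6/j + 1)*j = -7 + (1 + 6/j)*j = -7 + j*(1 + 6/j))
g = 32 (g = -2 + (4 - 5*(-6)) = -2 + (4 + 30) = -2 + 34 = 32)
D(-30)/g = (-1 - 30)/32 = -31*1/32 = -31/32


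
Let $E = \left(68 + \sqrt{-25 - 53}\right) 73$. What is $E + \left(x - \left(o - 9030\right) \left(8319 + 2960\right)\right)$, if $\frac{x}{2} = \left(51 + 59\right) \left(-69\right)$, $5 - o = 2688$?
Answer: $132100711 + 73 i \sqrt{78} \approx 1.321 \cdot 10^{8} + 644.72 i$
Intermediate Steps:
$o = -2683$ ($o = 5 - 2688 = -2683$)
$x = -15180$ ($x = 2 \left(51 + 59\right) \left(-69\right) = 2 \cdot 110 \left(-69\right) = 2 \left(-7590\right) = -15180$)
$E = 4964 + 73 i \sqrt{78}$ ($E = \left(68 + \sqrt{-78}\right) 73 = \left(68 + i \sqrt{78}\right) 73 = 4964 + 73 i \sqrt{78} \approx 4964.0 + 644.72 i$)
$E + \left(x - \left(o - 9030\right) \left(8319 + 2960\right)\right) = \left(4964 + 73 i \sqrt{78}\right) - \left(15180 + \left(-2683 - 9030\right) \left(8319 + 2960\right)\right) = \left(4964 + 73 i \sqrt{78}\right) - \left(15180 - 132110927\right) = \left(4964 + 73 i \sqrt{78}\right) - -132095747 = \left(4964 + 73 i \sqrt{78}\right) + \left(-15180 + 132110927\right) = \left(4964 + 73 i \sqrt{78}\right) + 132095747 = 132100711 + 73 i \sqrt{78}$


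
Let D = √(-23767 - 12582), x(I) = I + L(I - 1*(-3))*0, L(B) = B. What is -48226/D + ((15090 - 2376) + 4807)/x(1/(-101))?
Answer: -1769621 + 48226*I*√36349/36349 ≈ -1.7696e+6 + 252.95*I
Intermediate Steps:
x(I) = I (x(I) = I + (I - 1*(-3))*0 = I + (I + 3)*0 = I + (3 + I)*0 = I + 0 = I)
D = I*√36349 (D = √(-36349) = I*√36349 ≈ 190.65*I)
-48226/D + ((15090 - 2376) + 4807)/x(1/(-101)) = -48226*(-I*√36349/36349) + ((15090 - 2376) + 4807)/(1/(-101)) = -(-48226)*I*√36349/36349 + (12714 + 4807)/(-1/101) = 48226*I*√36349/36349 + 17521*(-101) = 48226*I*√36349/36349 - 1769621 = -1769621 + 48226*I*√36349/36349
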